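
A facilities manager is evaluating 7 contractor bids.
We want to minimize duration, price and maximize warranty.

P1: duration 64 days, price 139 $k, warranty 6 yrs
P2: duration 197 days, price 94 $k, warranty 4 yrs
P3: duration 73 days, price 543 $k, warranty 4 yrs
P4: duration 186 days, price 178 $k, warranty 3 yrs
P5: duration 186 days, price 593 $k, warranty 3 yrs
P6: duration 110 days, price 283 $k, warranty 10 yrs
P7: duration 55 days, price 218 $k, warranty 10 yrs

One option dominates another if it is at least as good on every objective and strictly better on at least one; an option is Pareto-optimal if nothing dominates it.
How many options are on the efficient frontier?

P1: not dominated.
P2: not dominated (best price).
P3: dominated by P1 (duration 64≤73, price 139≤543, warranty 6≥4).
P4: dominated by P1 (duration 64≤186, price 139≤178, warranty 6≥3).
P5: dominated by P1 (duration 64≤186, price 139≤593, warranty 6≥3).
P6: dominated by P7 (duration 55≤110, price 218≤283, warranty 10≥10).
P7: not dominated (best duration).
Pareto-optimal: P1, P2, P7 → 3.

3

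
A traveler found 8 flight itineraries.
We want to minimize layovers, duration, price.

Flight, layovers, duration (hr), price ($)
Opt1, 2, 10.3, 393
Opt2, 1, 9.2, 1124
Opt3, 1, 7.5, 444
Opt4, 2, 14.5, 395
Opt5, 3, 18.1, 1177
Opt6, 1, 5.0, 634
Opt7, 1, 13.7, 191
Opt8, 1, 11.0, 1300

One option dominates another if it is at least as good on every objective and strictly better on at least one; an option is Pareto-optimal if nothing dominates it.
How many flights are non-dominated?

Opt1: not dominated.
Opt2: dominated by Opt3 (layovers 1≤1, duration 7.5≤9.2, price 444≤1124).
Opt3: not dominated.
Opt4: dominated by Opt1 (layovers 2≤2, duration 10.3≤14.5, price 393≤395).
Opt5: dominated by Opt1 (layovers 2≤3, duration 10.3≤18.1, price 393≤1177).
Opt6: not dominated (best duration).
Opt7: not dominated (best price).
Opt8: dominated by Opt2 (layovers 1≤1, duration 9.2≤11.0, price 1124≤1300).
Pareto-optimal: Opt1, Opt3, Opt6, Opt7 → 4.

4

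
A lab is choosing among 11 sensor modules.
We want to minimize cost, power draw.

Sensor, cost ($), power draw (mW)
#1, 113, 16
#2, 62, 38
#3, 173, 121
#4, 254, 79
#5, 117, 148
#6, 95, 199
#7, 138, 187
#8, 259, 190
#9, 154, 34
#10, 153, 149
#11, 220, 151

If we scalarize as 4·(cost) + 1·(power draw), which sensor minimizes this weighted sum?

#2

#1: 4·113 + 1·16 = 468
#2: 4·62 + 1·38 = 286
#3: 4·173 + 1·121 = 813
#4: 4·254 + 1·79 = 1095
#5: 4·117 + 1·148 = 616
#6: 4·95 + 1·199 = 579
#7: 4·138 + 1·187 = 739
#8: 4·259 + 1·190 = 1226
#9: 4·154 + 1·34 = 650
#10: 4·153 + 1·149 = 761
#11: 4·220 + 1·151 = 1031
Lowest: #2 at 286.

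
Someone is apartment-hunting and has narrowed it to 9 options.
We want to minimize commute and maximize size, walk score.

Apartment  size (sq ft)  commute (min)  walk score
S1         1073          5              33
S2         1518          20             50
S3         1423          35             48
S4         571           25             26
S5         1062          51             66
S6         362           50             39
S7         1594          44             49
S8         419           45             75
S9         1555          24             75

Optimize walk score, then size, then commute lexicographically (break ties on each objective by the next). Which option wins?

S9

First maximize walk score: best is 75, kept {S8, S9}.
Then maximize size: best is 1555, kept {S9}.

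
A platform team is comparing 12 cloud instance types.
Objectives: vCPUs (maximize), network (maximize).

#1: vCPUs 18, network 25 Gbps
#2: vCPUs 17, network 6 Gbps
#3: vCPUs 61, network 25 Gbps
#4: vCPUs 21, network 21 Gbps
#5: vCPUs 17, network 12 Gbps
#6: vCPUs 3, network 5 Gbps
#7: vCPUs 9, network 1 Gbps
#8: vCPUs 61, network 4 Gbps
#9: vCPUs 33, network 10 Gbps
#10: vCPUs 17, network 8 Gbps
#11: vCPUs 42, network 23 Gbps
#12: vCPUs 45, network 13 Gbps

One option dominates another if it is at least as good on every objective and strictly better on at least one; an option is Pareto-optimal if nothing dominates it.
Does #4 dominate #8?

#4 vs #8: #4 is worse on vCPUs (21 vs 61), so it does not dominate #8.

No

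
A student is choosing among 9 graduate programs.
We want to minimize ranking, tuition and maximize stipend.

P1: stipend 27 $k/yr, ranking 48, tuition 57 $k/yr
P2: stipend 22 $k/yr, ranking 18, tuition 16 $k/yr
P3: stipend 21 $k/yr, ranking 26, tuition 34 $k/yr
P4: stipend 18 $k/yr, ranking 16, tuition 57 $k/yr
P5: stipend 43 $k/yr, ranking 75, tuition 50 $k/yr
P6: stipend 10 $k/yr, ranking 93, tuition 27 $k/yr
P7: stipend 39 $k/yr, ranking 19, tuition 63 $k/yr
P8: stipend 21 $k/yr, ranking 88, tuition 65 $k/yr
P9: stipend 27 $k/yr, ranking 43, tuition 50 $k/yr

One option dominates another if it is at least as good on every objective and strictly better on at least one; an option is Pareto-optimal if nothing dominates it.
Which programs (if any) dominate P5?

P1: worse on stipend (27 vs 43).
P2: worse on stipend (22 vs 43).
P3: worse on stipend (21 vs 43).
P4: worse on stipend (18 vs 43).
P6: worse on stipend (10 vs 43).
P7: worse on stipend (39 vs 43).
P8: worse on stipend (21 vs 43).
P9: worse on stipend (27 vs 43).
No option dominates P5.

none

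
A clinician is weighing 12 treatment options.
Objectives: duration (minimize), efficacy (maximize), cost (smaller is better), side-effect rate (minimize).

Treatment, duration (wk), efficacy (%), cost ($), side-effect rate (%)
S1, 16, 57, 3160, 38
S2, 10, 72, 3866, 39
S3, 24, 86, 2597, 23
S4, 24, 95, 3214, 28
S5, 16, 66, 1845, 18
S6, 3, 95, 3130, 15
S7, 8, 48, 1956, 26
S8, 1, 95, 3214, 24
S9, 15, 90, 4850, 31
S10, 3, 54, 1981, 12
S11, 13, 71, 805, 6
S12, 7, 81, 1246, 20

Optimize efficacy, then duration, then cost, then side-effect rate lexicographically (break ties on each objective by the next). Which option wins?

S8

First maximize efficacy: best is 95, kept {S4, S6, S8}.
Then minimize duration: best is 1, kept {S8}.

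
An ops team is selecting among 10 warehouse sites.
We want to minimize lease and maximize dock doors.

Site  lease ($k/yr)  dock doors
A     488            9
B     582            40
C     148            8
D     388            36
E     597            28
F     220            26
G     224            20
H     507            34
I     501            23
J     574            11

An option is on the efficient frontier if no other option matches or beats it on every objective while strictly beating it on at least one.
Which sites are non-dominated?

A: dominated by D (lease 388≤488, dock doors 36≥9).
B: not dominated (best dock doors).
C: not dominated (best lease).
D: not dominated.
E: dominated by B (lease 582≤597, dock doors 40≥28).
F: not dominated.
G: dominated by F (lease 220≤224, dock doors 26≥20).
H: dominated by D (lease 388≤507, dock doors 36≥34).
I: dominated by D (lease 388≤501, dock doors 36≥23).
J: dominated by D (lease 388≤574, dock doors 36≥11).

B, C, D, F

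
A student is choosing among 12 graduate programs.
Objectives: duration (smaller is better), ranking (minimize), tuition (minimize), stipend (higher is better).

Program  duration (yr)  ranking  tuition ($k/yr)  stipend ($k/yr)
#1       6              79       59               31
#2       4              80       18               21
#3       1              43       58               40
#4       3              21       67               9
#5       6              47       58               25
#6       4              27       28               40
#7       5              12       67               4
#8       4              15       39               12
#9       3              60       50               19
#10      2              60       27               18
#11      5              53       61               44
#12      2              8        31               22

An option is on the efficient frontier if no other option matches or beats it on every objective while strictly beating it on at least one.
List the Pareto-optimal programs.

#1: dominated by #3 (duration 1≤6, ranking 43≤79, tuition 58≤59, stipend 40≥31).
#2: not dominated (best tuition).
#3: not dominated (best duration).
#4: dominated by #12 (duration 2≤3, ranking 8≤21, tuition 31≤67, stipend 22≥9).
#5: dominated by #3 (duration 1≤6, ranking 43≤47, tuition 58≤58, stipend 40≥25).
#6: not dominated.
#7: dominated by #12 (duration 2≤5, ranking 8≤12, tuition 31≤67, stipend 22≥4).
#8: dominated by #12 (duration 2≤4, ranking 8≤15, tuition 31≤39, stipend 22≥12).
#9: dominated by #12 (duration 2≤3, ranking 8≤60, tuition 31≤50, stipend 22≥19).
#10: not dominated.
#11: not dominated (best stipend).
#12: not dominated (best ranking).

#2, #3, #6, #10, #11, #12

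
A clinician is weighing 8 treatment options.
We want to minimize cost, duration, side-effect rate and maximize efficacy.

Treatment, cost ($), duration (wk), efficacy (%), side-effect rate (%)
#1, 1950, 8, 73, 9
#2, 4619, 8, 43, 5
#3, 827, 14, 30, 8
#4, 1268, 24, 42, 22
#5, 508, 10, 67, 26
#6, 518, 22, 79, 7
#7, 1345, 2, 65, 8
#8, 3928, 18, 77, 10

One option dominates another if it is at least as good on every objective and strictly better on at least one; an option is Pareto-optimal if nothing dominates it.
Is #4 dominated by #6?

Yes

#6 vs #4: cost 518≤1268, duration 22≤24, efficacy 79≥42, side-effect rate 7≤22 — #6 is at least as good on every objective with at least one strict improvement.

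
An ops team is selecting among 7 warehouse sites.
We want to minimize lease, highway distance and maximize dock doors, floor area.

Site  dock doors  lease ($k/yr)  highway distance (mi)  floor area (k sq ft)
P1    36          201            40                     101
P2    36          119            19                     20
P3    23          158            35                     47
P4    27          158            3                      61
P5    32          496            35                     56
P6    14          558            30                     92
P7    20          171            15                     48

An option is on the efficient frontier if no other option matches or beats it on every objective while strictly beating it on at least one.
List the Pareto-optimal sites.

P1, P2, P4, P5, P6

P1: not dominated (best floor area).
P2: not dominated (best lease).
P3: dominated by P4 (dock doors 27≥23, lease 158≤158, highway distance 3≤35, floor area 61≥47).
P4: not dominated (best highway distance).
P5: not dominated.
P6: not dominated.
P7: dominated by P4 (dock doors 27≥20, lease 158≤171, highway distance 3≤15, floor area 61≥48).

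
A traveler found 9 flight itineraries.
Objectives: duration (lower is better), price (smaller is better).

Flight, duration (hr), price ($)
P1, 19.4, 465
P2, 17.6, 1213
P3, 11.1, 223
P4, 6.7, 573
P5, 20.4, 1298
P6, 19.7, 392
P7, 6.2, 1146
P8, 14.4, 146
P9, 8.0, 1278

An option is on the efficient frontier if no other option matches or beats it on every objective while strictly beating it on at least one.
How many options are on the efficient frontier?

4

P1: dominated by P3 (duration 11.1≤19.4, price 223≤465).
P2: dominated by P3 (duration 11.1≤17.6, price 223≤1213).
P3: not dominated.
P4: not dominated.
P5: dominated by P1 (duration 19.4≤20.4, price 465≤1298).
P6: dominated by P3 (duration 11.1≤19.7, price 223≤392).
P7: not dominated (best duration).
P8: not dominated (best price).
P9: dominated by P4 (duration 6.7≤8.0, price 573≤1278).
Pareto-optimal: P3, P4, P7, P8 → 4.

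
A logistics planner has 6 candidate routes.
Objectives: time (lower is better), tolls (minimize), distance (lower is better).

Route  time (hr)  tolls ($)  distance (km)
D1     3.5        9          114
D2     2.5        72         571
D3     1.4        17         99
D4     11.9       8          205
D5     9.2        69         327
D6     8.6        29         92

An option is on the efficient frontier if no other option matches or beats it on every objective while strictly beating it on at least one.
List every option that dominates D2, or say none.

D3

D3: time 1.4≤2.5, tolls 17≤72, distance 99≤571 — dominates D2.
Others (D1, D4, D5, D6) are each worse than D2 on at least one objective.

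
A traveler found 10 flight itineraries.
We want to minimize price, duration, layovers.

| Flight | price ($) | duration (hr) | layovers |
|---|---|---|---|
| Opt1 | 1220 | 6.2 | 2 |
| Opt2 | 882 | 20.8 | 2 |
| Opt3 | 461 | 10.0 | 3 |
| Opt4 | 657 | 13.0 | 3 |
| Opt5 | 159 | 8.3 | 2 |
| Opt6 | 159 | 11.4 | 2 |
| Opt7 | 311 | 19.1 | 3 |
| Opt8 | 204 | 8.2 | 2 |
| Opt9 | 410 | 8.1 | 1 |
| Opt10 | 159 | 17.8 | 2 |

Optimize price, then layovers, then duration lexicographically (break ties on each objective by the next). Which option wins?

Opt5

First minimize price: best is 159, kept {Opt5, Opt6, Opt10}.
Then minimize layovers: best is 2, kept {Opt5, Opt6, Opt10}.
Then minimize duration: best is 8.3, kept {Opt5}.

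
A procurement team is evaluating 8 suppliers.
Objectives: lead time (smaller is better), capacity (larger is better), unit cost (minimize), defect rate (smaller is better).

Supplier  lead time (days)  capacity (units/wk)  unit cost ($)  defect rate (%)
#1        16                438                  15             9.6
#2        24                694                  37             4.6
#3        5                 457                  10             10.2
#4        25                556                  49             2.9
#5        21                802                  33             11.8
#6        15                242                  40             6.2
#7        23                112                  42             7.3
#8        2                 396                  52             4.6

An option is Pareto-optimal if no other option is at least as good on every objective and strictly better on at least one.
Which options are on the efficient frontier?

#1: not dominated.
#2: not dominated.
#3: not dominated (best unit cost).
#4: not dominated (best defect rate).
#5: not dominated (best capacity).
#6: not dominated.
#7: dominated by #6 (lead time 15≤23, capacity 242≥112, unit cost 40≤42, defect rate 6.2≤7.3).
#8: not dominated (best lead time).

#1, #2, #3, #4, #5, #6, #8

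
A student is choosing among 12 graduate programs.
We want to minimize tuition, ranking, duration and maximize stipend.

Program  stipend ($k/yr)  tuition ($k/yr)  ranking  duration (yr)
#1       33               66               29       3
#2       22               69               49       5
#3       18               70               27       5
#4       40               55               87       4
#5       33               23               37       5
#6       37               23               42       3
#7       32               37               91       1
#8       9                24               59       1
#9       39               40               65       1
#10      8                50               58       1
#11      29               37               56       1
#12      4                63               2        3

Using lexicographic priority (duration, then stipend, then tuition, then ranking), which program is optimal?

#9

First minimize duration: best is 1, kept {#7, #8, #9, #10, #11}.
Then maximize stipend: best is 39, kept {#9}.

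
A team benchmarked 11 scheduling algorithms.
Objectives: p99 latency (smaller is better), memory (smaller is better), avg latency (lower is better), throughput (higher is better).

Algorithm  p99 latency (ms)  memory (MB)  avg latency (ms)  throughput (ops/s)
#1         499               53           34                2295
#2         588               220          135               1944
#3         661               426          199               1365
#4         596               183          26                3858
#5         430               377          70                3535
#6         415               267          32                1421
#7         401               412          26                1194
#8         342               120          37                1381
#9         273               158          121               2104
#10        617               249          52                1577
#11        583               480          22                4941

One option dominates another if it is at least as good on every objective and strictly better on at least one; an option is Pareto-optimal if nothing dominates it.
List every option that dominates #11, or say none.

none

#1: worse on avg latency (34 vs 22).
#2: worse on p99 latency (588 vs 583).
#3: worse on p99 latency (661 vs 583).
#4: worse on p99 latency (596 vs 583).
#5: worse on avg latency (70 vs 22).
#6: worse on avg latency (32 vs 22).
#7: worse on avg latency (26 vs 22).
#8: worse on avg latency (37 vs 22).
#9: worse on avg latency (121 vs 22).
#10: worse on p99 latency (617 vs 583).
No option dominates #11.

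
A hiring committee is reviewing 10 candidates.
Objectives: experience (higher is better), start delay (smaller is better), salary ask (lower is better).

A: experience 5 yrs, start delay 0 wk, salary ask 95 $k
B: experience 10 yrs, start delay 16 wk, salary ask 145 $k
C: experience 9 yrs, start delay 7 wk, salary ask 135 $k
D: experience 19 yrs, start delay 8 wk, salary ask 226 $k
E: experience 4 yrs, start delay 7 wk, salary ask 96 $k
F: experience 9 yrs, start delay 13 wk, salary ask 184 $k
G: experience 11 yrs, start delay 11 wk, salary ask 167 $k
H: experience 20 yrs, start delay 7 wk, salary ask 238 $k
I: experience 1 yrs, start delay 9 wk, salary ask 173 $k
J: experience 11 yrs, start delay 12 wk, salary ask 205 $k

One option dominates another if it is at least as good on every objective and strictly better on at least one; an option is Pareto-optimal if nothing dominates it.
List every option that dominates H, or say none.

A: worse on experience (5 vs 20).
B: worse on experience (10 vs 20).
C: worse on experience (9 vs 20).
D: worse on experience (19 vs 20).
E: worse on experience (4 vs 20).
F: worse on experience (9 vs 20).
G: worse on experience (11 vs 20).
I: worse on experience (1 vs 20).
J: worse on experience (11 vs 20).
No option dominates H.

none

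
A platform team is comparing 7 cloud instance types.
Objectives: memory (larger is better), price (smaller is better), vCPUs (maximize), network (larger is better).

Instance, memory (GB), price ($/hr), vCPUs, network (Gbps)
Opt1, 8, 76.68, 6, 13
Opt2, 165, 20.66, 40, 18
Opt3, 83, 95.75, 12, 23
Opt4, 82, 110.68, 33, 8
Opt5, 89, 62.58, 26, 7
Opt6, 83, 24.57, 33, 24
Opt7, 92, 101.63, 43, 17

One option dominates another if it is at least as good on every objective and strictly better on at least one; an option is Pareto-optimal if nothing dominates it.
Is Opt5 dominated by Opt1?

Opt1 vs Opt5: Opt1 is worse on memory (8 vs 89), so it does not dominate Opt5.

No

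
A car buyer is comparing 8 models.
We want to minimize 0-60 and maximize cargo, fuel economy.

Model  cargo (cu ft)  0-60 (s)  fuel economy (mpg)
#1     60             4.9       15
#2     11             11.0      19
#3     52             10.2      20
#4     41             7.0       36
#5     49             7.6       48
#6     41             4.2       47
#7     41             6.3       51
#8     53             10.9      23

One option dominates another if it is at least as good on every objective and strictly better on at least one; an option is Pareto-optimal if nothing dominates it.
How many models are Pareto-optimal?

#1: not dominated (best cargo).
#2: dominated by #3 (cargo 52≥11, 0-60 10.2≤11.0, fuel economy 20≥19).
#3: not dominated.
#4: dominated by #6 (cargo 41≥41, 0-60 4.2≤7.0, fuel economy 47≥36).
#5: not dominated.
#6: not dominated (best 0-60).
#7: not dominated (best fuel economy).
#8: not dominated.
Pareto-optimal: #1, #3, #5, #6, #7, #8 → 6.

6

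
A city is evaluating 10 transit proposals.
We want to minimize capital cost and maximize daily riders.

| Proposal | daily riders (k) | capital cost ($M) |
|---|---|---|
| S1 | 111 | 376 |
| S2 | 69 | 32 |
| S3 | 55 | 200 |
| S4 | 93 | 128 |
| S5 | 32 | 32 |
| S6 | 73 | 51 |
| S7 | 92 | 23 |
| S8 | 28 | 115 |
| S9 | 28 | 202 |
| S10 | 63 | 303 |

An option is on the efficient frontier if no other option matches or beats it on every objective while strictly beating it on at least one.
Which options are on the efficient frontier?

S1, S4, S7

S1: not dominated (best daily riders).
S2: dominated by S7 (daily riders 92≥69, capital cost 23≤32).
S3: dominated by S2 (daily riders 69≥55, capital cost 32≤200).
S4: not dominated.
S5: dominated by S2 (daily riders 69≥32, capital cost 32≤32).
S6: dominated by S7 (daily riders 92≥73, capital cost 23≤51).
S7: not dominated (best capital cost).
S8: dominated by S2 (daily riders 69≥28, capital cost 32≤115).
S9: dominated by S2 (daily riders 69≥28, capital cost 32≤202).
S10: dominated by S2 (daily riders 69≥63, capital cost 32≤303).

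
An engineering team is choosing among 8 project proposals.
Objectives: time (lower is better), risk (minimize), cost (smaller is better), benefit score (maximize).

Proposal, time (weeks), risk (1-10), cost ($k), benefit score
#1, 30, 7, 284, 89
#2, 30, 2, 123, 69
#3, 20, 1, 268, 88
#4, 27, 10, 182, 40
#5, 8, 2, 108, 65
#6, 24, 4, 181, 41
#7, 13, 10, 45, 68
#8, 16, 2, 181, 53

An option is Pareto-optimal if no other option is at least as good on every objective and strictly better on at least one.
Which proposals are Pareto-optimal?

#1, #2, #3, #5, #7

#1: not dominated (best benefit score).
#2: not dominated.
#3: not dominated (best risk).
#4: dominated by #5 (time 8≤27, risk 2≤10, cost 108≤182, benefit score 65≥40).
#5: not dominated (best time).
#6: dominated by #5 (time 8≤24, risk 2≤4, cost 108≤181, benefit score 65≥41).
#7: not dominated (best cost).
#8: dominated by #5 (time 8≤16, risk 2≤2, cost 108≤181, benefit score 65≥53).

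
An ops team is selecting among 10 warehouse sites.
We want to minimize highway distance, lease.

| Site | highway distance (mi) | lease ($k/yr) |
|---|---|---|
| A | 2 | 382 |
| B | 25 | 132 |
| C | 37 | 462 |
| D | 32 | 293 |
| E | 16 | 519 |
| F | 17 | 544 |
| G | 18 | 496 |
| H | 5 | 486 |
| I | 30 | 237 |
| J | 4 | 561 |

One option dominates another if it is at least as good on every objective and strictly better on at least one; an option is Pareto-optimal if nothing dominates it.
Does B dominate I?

Yes

B vs I: highway distance 25≤30, lease 132≤237 — B is at least as good on every objective with at least one strict improvement.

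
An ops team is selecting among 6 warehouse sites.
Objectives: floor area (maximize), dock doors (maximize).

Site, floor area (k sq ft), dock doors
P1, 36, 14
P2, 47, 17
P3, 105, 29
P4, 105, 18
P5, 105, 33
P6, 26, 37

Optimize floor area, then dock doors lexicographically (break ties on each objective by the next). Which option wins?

P5

First maximize floor area: best is 105, kept {P3, P4, P5}.
Then maximize dock doors: best is 33, kept {P5}.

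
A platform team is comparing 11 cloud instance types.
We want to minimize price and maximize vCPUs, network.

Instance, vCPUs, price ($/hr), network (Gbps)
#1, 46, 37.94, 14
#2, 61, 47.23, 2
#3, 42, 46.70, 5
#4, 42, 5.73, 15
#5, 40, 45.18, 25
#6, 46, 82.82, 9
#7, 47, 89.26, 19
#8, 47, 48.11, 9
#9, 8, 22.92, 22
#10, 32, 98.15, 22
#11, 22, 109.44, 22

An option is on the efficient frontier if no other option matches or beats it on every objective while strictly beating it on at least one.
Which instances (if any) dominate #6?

#1: vCPUs 46≥46, price 37.94≤82.82, network 14≥9 — dominates #6.
#8: vCPUs 47≥46, price 48.11≤82.82, network 9≥9 — dominates #6.
Others (#2, #3, #4, #5, #7, #9, #10, #11) are each worse than #6 on at least one objective.

#1, #8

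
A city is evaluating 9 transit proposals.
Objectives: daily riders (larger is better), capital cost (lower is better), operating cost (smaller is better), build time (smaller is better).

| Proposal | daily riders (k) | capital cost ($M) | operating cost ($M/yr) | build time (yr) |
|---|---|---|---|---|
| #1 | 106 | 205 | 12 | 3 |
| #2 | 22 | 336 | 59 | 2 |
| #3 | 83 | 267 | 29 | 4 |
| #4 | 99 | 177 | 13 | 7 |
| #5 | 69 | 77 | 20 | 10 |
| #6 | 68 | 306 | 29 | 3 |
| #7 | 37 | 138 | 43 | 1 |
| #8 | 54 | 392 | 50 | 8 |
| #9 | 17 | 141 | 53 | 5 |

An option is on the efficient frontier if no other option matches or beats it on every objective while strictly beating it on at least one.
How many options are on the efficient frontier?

4

#1: not dominated (best daily riders).
#2: dominated by #7 (daily riders 37≥22, capital cost 138≤336, operating cost 43≤59, build time 1≤2).
#3: dominated by #1 (daily riders 106≥83, capital cost 205≤267, operating cost 12≤29, build time 3≤4).
#4: not dominated.
#5: not dominated (best capital cost).
#6: dominated by #1 (daily riders 106≥68, capital cost 205≤306, operating cost 12≤29, build time 3≤3).
#7: not dominated (best build time).
#8: dominated by #1 (daily riders 106≥54, capital cost 205≤392, operating cost 12≤50, build time 3≤8).
#9: dominated by #7 (daily riders 37≥17, capital cost 138≤141, operating cost 43≤53, build time 1≤5).
Pareto-optimal: #1, #4, #5, #7 → 4.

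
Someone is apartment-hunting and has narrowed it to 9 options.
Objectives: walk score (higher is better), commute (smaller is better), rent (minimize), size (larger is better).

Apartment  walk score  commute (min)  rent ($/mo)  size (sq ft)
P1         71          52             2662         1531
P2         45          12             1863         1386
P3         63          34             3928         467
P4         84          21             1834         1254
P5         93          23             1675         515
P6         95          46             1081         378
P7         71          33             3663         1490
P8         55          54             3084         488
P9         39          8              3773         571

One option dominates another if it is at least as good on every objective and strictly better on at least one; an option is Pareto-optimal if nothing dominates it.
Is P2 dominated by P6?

P6 vs P2: P6 is worse on commute (46 vs 12), so it does not dominate P2.

No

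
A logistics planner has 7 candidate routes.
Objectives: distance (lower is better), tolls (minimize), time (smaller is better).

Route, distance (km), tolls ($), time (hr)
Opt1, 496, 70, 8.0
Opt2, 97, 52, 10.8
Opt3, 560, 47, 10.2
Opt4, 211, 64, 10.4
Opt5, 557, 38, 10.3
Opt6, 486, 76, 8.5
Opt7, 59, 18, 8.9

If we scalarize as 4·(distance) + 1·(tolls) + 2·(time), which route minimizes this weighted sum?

Opt1: 4·496 + 1·70 + 2·8.0 = 2070.0
Opt2: 4·97 + 1·52 + 2·10.8 = 461.6
Opt3: 4·560 + 1·47 + 2·10.2 = 2307.4
Opt4: 4·211 + 1·64 + 2·10.4 = 928.8
Opt5: 4·557 + 1·38 + 2·10.3 = 2286.6
Opt6: 4·486 + 1·76 + 2·8.5 = 2037.0
Opt7: 4·59 + 1·18 + 2·8.9 = 271.8
Lowest: Opt7 at 271.8.

Opt7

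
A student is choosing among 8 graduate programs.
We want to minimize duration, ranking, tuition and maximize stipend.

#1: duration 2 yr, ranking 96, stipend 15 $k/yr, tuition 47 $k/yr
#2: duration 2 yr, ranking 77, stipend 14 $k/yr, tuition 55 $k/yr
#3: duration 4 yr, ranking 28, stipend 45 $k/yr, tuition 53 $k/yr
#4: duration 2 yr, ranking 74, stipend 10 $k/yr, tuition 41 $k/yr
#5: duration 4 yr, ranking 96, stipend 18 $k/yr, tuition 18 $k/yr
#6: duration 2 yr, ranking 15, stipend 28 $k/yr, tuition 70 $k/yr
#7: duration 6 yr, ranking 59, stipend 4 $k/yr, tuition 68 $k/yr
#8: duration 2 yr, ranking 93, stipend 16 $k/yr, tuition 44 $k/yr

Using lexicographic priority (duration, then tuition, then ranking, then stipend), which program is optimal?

First minimize duration: best is 2, kept {#1, #2, #4, #6, #8}.
Then minimize tuition: best is 41, kept {#4}.

#4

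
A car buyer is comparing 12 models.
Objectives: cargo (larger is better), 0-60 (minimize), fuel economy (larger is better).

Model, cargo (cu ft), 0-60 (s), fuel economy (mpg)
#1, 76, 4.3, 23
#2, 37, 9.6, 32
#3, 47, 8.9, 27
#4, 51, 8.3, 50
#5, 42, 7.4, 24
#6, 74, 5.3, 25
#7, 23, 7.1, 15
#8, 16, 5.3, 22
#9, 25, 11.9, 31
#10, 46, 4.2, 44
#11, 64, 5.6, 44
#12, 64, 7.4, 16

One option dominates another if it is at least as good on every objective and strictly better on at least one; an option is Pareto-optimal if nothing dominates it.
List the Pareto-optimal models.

#1: not dominated (best cargo).
#2: dominated by #4 (cargo 51≥37, 0-60 8.3≤9.6, fuel economy 50≥32).
#3: dominated by #4 (cargo 51≥47, 0-60 8.3≤8.9, fuel economy 50≥27).
#4: not dominated (best fuel economy).
#5: dominated by #6 (cargo 74≥42, 0-60 5.3≤7.4, fuel economy 25≥24).
#6: not dominated.
#7: dominated by #1 (cargo 76≥23, 0-60 4.3≤7.1, fuel economy 23≥15).
#8: dominated by #1 (cargo 76≥16, 0-60 4.3≤5.3, fuel economy 23≥22).
#9: dominated by #2 (cargo 37≥25, 0-60 9.6≤11.9, fuel economy 32≥31).
#10: not dominated (best 0-60).
#11: not dominated.
#12: dominated by #1 (cargo 76≥64, 0-60 4.3≤7.4, fuel economy 23≥16).

#1, #4, #6, #10, #11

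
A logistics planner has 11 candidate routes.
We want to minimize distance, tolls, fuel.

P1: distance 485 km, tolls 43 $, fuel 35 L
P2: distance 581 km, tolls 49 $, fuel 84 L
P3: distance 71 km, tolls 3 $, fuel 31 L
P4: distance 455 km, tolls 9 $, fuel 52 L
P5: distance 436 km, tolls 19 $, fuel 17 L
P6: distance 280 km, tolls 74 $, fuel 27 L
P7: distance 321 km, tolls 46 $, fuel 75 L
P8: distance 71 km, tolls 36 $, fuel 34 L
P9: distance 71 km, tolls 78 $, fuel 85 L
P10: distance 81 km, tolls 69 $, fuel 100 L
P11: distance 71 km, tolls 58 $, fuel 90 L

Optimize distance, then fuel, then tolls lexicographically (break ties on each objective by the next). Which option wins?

First minimize distance: best is 71, kept {P3, P8, P9, P11}.
Then minimize fuel: best is 31, kept {P3}.

P3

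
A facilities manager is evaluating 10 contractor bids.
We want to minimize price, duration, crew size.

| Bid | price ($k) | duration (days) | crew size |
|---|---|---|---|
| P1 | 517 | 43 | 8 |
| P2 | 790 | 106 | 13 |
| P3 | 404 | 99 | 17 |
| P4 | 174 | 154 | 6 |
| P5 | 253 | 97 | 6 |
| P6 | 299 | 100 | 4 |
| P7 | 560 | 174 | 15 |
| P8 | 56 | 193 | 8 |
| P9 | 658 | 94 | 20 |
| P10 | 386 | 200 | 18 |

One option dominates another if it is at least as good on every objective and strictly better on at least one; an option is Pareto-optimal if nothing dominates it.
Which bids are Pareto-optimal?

P1: not dominated (best duration).
P2: dominated by P1 (price 517≤790, duration 43≤106, crew size 8≤13).
P3: dominated by P5 (price 253≤404, duration 97≤99, crew size 6≤17).
P4: not dominated.
P5: not dominated.
P6: not dominated (best crew size).
P7: dominated by P1 (price 517≤560, duration 43≤174, crew size 8≤15).
P8: not dominated (best price).
P9: dominated by P1 (price 517≤658, duration 43≤94, crew size 8≤20).
P10: dominated by P4 (price 174≤386, duration 154≤200, crew size 6≤18).

P1, P4, P5, P6, P8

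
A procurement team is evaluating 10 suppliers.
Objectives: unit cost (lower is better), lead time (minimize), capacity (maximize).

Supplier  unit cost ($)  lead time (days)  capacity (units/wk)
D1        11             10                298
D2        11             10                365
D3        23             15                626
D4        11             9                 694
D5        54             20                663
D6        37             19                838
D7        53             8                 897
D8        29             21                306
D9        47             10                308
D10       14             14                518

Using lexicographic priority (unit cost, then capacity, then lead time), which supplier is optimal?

First minimize unit cost: best is 11, kept {D1, D2, D4}.
Then maximize capacity: best is 694, kept {D4}.

D4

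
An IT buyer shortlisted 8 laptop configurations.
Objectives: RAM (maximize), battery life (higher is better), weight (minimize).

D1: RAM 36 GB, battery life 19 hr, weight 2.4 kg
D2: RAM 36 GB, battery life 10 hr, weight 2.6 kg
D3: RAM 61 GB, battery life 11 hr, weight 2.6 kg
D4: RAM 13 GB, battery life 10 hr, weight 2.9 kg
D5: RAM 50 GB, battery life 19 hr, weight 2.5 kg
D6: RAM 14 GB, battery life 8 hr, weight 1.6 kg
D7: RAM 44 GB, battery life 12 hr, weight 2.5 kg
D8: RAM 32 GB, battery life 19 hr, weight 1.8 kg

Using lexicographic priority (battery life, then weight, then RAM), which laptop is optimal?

First maximize battery life: best is 19, kept {D1, D5, D8}.
Then minimize weight: best is 1.8, kept {D8}.

D8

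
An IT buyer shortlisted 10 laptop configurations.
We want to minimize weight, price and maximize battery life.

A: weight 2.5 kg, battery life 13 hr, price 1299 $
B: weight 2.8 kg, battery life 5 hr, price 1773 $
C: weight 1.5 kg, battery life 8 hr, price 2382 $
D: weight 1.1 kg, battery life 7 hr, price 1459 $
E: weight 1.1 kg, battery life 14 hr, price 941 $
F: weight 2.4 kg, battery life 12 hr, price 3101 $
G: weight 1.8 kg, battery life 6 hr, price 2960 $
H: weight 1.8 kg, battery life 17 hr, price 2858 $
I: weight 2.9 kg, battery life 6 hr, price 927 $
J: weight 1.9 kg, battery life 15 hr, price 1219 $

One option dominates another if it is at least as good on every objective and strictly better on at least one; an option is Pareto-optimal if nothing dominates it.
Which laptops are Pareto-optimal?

A: dominated by E (weight 1.1≤2.5, battery life 14≥13, price 941≤1299).
B: dominated by A (weight 2.5≤2.8, battery life 13≥5, price 1299≤1773).
C: dominated by E (weight 1.1≤1.5, battery life 14≥8, price 941≤2382).
D: dominated by E (weight 1.1≤1.1, battery life 14≥7, price 941≤1459).
E: not dominated.
F: dominated by E (weight 1.1≤2.4, battery life 14≥12, price 941≤3101).
G: dominated by C (weight 1.5≤1.8, battery life 8≥6, price 2382≤2960).
H: not dominated (best battery life).
I: not dominated (best price).
J: not dominated.

E, H, I, J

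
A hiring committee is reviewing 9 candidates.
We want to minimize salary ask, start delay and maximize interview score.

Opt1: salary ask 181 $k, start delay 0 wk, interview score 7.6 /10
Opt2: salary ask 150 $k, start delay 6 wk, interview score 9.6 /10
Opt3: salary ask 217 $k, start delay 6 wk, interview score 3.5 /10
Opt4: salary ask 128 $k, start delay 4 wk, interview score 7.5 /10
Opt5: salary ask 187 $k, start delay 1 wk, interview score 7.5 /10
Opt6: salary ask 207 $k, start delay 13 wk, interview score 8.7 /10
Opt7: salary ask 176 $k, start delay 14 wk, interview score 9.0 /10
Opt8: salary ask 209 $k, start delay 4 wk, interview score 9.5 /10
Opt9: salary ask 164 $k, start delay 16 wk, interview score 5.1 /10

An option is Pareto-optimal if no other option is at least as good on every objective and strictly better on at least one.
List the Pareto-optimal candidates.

Opt1: not dominated (best start delay).
Opt2: not dominated (best interview score).
Opt3: dominated by Opt1 (salary ask 181≤217, start delay 0≤6, interview score 7.6≥3.5).
Opt4: not dominated (best salary ask).
Opt5: dominated by Opt1 (salary ask 181≤187, start delay 0≤1, interview score 7.6≥7.5).
Opt6: dominated by Opt2 (salary ask 150≤207, start delay 6≤13, interview score 9.6≥8.7).
Opt7: dominated by Opt2 (salary ask 150≤176, start delay 6≤14, interview score 9.6≥9.0).
Opt8: not dominated.
Opt9: dominated by Opt2 (salary ask 150≤164, start delay 6≤16, interview score 9.6≥5.1).

Opt1, Opt2, Opt4, Opt8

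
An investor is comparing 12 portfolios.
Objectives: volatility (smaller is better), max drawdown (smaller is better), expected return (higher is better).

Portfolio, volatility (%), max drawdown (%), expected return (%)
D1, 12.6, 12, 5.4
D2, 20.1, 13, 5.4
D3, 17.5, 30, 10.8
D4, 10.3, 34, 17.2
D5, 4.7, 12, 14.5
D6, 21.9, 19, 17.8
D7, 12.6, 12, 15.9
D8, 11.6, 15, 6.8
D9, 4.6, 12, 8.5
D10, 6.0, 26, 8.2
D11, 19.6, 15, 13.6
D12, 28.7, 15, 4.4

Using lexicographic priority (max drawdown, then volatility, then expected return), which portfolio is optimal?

First minimize max drawdown: best is 12, kept {D1, D5, D7, D9}.
Then minimize volatility: best is 4.6, kept {D9}.

D9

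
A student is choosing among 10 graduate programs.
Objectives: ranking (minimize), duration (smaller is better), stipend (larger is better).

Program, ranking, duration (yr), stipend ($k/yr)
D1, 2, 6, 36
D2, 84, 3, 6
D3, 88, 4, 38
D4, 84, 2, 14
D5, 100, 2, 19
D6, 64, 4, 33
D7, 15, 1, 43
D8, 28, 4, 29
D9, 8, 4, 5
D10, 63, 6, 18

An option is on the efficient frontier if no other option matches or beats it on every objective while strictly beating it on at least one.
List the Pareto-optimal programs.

D1, D7, D9

D1: not dominated (best ranking).
D2: dominated by D4 (ranking 84≤84, duration 2≤3, stipend 14≥6).
D3: dominated by D7 (ranking 15≤88, duration 1≤4, stipend 43≥38).
D4: dominated by D7 (ranking 15≤84, duration 1≤2, stipend 43≥14).
D5: dominated by D7 (ranking 15≤100, duration 1≤2, stipend 43≥19).
D6: dominated by D7 (ranking 15≤64, duration 1≤4, stipend 43≥33).
D7: not dominated (best duration).
D8: dominated by D7 (ranking 15≤28, duration 1≤4, stipend 43≥29).
D9: not dominated.
D10: dominated by D1 (ranking 2≤63, duration 6≤6, stipend 36≥18).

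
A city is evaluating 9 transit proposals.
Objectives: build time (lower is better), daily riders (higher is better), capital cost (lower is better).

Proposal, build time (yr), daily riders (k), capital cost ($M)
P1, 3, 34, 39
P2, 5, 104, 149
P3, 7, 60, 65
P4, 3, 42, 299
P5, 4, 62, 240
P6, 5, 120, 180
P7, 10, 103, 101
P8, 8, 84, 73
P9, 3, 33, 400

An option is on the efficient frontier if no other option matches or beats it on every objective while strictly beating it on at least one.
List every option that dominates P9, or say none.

P1: build time 3≤3, daily riders 34≥33, capital cost 39≤400 — dominates P9.
P4: build time 3≤3, daily riders 42≥33, capital cost 299≤400 — dominates P9.
Others (P2, P3, P5, P6, P7, P8) are each worse than P9 on at least one objective.

P1, P4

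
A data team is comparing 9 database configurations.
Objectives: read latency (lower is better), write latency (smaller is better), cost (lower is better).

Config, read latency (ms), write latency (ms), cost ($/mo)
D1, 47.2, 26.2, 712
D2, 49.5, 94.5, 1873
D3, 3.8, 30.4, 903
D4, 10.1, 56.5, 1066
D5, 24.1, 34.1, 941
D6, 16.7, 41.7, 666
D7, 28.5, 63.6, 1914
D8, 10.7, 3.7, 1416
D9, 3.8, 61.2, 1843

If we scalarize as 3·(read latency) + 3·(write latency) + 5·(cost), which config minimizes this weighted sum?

D1: 3·47.2 + 3·26.2 + 5·712 = 3780.2
D2: 3·49.5 + 3·94.5 + 5·1873 = 9797.0
D3: 3·3.8 + 3·30.4 + 5·903 = 4617.6
D4: 3·10.1 + 3·56.5 + 5·1066 = 5529.8
D5: 3·24.1 + 3·34.1 + 5·941 = 4879.6
D6: 3·16.7 + 3·41.7 + 5·666 = 3505.2
D7: 3·28.5 + 3·63.6 + 5·1914 = 9846.3
D8: 3·10.7 + 3·3.7 + 5·1416 = 7123.2
D9: 3·3.8 + 3·61.2 + 5·1843 = 9410.0
Lowest: D6 at 3505.2.

D6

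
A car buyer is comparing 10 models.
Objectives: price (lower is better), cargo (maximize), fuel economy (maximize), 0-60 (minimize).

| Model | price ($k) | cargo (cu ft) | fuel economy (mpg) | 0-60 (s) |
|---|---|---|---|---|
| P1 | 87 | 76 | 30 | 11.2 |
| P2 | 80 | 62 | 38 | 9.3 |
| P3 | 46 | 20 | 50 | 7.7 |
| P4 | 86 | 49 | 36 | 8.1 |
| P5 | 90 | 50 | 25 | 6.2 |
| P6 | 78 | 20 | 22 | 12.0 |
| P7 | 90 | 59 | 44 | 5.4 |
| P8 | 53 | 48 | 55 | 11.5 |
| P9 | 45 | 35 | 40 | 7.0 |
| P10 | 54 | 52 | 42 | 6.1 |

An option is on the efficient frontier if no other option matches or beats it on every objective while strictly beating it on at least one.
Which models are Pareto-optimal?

P1: not dominated (best cargo).
P2: not dominated.
P3: not dominated.
P4: dominated by P10 (price 54≤86, cargo 52≥49, fuel economy 42≥36, 0-60 6.1≤8.1).
P5: dominated by P7 (price 90≤90, cargo 59≥50, fuel economy 44≥25, 0-60 5.4≤6.2).
P6: dominated by P3 (price 46≤78, cargo 20≥20, fuel economy 50≥22, 0-60 7.7≤12.0).
P7: not dominated (best 0-60).
P8: not dominated (best fuel economy).
P9: not dominated (best price).
P10: not dominated.

P1, P2, P3, P7, P8, P9, P10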